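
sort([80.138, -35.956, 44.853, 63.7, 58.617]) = [-35.956, 44.853, 58.617, 63.7, 80.138]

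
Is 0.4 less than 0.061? No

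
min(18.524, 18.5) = 18.5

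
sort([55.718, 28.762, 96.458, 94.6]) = [28.762, 55.718, 94.6, 96.458]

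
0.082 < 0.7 True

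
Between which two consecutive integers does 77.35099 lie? 77 and 78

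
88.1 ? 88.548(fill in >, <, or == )<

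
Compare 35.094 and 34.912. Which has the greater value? 35.094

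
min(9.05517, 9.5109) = 9.05517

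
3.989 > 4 False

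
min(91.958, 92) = 91.958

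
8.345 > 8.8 False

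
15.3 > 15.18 True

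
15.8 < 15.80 False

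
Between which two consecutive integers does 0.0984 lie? 0 and 1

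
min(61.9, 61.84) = 61.84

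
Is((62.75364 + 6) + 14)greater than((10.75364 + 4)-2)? Yes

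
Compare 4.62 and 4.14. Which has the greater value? 4.62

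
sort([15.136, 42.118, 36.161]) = [15.136, 36.161, 42.118]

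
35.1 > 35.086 True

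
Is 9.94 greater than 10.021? No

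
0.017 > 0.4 False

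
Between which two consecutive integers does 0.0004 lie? 0 and 1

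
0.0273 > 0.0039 True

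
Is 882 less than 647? No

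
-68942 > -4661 False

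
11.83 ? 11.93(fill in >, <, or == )<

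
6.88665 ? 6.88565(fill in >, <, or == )>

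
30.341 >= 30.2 True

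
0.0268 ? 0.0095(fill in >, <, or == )>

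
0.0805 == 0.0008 False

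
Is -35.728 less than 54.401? Yes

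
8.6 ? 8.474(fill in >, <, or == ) >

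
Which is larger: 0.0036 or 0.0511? 0.0511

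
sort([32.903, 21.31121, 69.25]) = [21.31121, 32.903, 69.25]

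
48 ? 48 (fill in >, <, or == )==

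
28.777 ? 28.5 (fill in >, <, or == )>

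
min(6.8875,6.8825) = 6.8825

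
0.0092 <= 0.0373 True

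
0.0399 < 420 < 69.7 False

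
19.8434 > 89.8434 False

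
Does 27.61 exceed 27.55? Yes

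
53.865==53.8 False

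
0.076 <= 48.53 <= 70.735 True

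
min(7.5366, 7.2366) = 7.2366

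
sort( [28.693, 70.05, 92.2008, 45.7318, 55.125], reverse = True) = [92.2008, 70.05, 55.125, 45.7318, 28.693]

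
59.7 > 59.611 True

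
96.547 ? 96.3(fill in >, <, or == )>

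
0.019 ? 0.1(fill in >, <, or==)<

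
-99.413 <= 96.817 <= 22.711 False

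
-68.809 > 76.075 False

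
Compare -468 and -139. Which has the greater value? -139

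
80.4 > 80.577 False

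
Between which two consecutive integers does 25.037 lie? 25 and 26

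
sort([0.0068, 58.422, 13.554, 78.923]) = [0.0068, 13.554, 58.422, 78.923]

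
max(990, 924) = 990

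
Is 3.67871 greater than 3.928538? No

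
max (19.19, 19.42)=19.42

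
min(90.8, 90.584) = 90.584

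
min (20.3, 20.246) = 20.246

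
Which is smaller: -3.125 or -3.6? -3.6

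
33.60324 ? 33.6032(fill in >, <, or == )>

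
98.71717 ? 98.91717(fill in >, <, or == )<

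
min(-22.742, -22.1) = -22.742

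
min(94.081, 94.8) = 94.081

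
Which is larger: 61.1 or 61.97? 61.97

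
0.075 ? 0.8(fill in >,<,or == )<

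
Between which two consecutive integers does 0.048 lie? 0 and 1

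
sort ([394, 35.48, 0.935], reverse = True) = [394, 35.48, 0.935]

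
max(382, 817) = 817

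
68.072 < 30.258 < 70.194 False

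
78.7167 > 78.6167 True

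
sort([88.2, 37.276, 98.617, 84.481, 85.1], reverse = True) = [98.617, 88.2, 85.1, 84.481, 37.276]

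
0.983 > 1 False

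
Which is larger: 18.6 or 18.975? 18.975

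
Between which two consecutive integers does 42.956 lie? 42 and 43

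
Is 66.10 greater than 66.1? No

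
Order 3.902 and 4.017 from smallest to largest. 3.902, 4.017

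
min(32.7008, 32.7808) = 32.7008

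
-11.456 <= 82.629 True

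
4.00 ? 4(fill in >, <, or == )==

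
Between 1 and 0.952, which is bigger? 1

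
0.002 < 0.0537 True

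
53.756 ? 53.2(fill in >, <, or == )>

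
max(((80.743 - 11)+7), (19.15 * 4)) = 76.743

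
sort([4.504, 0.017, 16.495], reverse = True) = [16.495, 4.504, 0.017]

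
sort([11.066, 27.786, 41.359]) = [11.066, 27.786, 41.359]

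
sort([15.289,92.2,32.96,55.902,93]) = [15.289,32.96,55.902,92.2,93]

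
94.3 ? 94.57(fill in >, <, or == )<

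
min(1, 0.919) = 0.919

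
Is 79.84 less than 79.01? No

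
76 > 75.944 True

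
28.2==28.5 False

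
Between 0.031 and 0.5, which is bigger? 0.5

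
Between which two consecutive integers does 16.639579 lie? 16 and 17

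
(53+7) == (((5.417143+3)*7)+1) False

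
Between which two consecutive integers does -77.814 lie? -78 and -77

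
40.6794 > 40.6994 False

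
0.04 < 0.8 True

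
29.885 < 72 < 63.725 False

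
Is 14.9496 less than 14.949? No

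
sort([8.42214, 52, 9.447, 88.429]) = [8.42214, 9.447, 52, 88.429]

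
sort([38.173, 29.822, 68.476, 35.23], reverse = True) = [68.476, 38.173, 35.23, 29.822]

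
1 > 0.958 True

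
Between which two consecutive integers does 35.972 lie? 35 and 36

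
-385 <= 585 True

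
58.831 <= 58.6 False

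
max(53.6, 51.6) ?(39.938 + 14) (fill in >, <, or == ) <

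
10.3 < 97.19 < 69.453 False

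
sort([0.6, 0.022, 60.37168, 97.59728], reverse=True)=[97.59728, 60.37168, 0.6, 0.022]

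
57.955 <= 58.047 True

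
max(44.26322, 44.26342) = 44.26342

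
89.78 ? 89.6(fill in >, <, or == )>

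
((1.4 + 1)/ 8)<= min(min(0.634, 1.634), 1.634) True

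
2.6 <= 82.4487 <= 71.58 False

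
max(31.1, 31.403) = 31.403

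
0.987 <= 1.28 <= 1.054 False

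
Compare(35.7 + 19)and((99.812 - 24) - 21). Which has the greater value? ((99.812 - 24) - 21)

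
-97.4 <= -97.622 False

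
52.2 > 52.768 False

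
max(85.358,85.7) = 85.7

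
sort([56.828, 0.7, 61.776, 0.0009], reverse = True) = [61.776, 56.828, 0.7, 0.0009]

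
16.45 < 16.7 True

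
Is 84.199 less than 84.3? Yes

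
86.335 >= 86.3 True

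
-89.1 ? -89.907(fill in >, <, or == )>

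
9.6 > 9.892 False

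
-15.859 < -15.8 True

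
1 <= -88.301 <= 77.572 False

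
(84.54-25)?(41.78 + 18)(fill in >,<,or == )<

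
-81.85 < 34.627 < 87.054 True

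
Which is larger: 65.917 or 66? 66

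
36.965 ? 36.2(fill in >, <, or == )>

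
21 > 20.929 True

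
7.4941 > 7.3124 True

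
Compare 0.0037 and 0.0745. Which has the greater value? 0.0745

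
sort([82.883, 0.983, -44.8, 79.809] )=[-44.8, 0.983, 79.809, 82.883]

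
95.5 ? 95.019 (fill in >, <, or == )>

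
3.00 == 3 True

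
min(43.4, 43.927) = 43.4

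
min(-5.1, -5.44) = -5.44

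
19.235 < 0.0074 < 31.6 False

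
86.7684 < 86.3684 False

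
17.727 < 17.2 False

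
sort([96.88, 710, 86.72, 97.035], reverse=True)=[710, 97.035, 96.88, 86.72]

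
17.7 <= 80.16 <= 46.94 False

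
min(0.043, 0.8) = 0.043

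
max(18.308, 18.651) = 18.651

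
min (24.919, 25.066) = 24.919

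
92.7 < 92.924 True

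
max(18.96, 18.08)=18.96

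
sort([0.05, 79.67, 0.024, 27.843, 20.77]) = [0.024, 0.05, 20.77, 27.843, 79.67]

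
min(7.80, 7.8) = 7.80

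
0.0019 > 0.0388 False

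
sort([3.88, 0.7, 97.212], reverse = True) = [97.212, 3.88, 0.7]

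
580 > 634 False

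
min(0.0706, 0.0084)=0.0084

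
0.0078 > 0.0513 False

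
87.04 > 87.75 False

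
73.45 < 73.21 False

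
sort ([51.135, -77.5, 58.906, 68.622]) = [-77.5, 51.135, 58.906, 68.622]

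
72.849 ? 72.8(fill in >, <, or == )>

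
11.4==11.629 False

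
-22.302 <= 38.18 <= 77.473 True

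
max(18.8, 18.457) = 18.8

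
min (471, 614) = 471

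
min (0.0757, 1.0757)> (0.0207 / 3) True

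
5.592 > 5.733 False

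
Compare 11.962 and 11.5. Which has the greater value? 11.962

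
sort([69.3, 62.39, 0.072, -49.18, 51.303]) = [-49.18, 0.072, 51.303, 62.39, 69.3]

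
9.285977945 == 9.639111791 False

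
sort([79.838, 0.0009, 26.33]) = [0.0009, 26.33, 79.838]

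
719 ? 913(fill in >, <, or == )<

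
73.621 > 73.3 True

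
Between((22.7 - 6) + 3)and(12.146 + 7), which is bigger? ((22.7 - 6) + 3)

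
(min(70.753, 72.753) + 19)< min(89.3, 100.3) False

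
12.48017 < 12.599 True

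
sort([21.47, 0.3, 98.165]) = [0.3, 21.47, 98.165]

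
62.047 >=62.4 False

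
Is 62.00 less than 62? No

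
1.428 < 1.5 True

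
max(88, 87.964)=88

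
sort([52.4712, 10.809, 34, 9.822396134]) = [9.822396134, 10.809, 34, 52.4712]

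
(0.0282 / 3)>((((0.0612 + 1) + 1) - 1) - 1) False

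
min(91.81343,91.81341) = 91.81341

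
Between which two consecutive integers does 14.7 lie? 14 and 15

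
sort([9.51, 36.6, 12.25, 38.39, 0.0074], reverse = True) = [38.39, 36.6, 12.25, 9.51, 0.0074]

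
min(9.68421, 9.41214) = 9.41214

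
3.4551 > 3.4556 False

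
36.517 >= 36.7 False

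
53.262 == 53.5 False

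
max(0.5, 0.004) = 0.5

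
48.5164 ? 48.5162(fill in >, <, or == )>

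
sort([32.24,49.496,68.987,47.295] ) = [32.24,47.295,49.496,68.987]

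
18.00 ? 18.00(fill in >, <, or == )==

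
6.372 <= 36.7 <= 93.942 True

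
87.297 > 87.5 False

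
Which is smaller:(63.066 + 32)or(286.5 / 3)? (63.066 + 32)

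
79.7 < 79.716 True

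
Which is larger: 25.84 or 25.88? 25.88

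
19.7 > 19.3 True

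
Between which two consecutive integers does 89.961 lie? 89 and 90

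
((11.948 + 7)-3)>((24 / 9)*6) False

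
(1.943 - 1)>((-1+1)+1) False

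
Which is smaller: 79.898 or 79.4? 79.4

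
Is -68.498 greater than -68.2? No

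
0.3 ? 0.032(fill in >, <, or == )>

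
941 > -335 True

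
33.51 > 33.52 False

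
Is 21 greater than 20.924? Yes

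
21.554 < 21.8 True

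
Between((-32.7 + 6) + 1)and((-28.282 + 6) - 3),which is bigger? ((-28.282 + 6) - 3)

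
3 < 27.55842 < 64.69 True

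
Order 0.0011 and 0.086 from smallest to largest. 0.0011, 0.086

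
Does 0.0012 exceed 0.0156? No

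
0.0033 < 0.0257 True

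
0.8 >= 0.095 True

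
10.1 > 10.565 False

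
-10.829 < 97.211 True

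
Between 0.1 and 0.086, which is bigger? 0.1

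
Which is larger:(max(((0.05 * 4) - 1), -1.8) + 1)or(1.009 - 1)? (max(((0.05 * 4) - 1), -1.8) + 1)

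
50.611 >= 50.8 False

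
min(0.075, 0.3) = 0.075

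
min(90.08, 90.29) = 90.08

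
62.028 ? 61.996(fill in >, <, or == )>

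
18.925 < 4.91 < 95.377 False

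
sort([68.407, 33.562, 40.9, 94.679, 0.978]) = [0.978, 33.562, 40.9, 68.407, 94.679]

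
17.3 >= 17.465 False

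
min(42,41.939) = 41.939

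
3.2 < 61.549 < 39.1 False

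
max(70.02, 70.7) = 70.7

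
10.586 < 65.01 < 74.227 True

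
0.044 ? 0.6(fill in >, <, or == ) <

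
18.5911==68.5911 False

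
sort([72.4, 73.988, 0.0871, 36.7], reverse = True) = [73.988, 72.4, 36.7, 0.0871]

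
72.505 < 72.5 False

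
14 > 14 False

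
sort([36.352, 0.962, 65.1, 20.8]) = [0.962, 20.8, 36.352, 65.1]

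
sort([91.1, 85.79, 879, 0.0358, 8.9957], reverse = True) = [879, 91.1, 85.79, 8.9957, 0.0358]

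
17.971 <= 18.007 True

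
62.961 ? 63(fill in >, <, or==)<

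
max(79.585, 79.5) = 79.585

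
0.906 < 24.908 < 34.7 True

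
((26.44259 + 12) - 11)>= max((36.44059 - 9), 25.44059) True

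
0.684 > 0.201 True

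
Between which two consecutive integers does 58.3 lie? 58 and 59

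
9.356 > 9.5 False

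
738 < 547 False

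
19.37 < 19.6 True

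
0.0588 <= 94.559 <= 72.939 False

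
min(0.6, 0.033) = 0.033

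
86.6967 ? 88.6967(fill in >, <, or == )<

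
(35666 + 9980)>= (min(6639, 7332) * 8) False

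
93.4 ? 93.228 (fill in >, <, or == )>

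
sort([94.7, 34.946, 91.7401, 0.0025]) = [0.0025, 34.946, 91.7401, 94.7]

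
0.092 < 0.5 True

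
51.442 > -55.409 True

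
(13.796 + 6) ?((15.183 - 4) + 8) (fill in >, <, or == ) >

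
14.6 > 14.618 False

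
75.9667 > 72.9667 True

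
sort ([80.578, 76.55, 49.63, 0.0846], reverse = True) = [80.578, 76.55, 49.63, 0.0846]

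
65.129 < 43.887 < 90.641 False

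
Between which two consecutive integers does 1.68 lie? 1 and 2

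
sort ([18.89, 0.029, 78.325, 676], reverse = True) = [676, 78.325, 18.89, 0.029]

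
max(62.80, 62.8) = 62.8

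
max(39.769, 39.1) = 39.769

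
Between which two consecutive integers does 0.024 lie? 0 and 1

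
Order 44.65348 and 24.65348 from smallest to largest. 24.65348, 44.65348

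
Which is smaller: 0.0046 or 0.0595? 0.0046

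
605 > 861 False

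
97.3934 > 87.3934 True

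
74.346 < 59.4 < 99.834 False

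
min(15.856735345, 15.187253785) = 15.187253785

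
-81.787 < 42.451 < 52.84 True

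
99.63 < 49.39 False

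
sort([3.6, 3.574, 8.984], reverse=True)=[8.984, 3.6, 3.574]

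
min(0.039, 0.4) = 0.039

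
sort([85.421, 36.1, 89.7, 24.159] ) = [24.159, 36.1, 85.421, 89.7]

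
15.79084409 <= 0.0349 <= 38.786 False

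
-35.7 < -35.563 True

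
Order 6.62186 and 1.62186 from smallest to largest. 1.62186, 6.62186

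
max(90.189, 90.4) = 90.4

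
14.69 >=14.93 False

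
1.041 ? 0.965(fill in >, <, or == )>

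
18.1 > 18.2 False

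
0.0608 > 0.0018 True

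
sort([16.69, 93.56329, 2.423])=[2.423, 16.69, 93.56329]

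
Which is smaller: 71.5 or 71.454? 71.454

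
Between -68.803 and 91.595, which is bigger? 91.595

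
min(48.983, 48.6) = 48.6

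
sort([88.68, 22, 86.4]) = [22, 86.4, 88.68]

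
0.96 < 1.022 True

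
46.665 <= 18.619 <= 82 False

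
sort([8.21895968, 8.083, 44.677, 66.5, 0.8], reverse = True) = [66.5, 44.677, 8.21895968, 8.083, 0.8]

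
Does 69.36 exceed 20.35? Yes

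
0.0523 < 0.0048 False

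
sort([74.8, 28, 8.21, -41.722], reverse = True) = [74.8, 28, 8.21, -41.722]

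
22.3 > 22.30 False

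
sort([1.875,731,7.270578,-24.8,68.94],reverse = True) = [731,68.94,7.270578,1.875,-24.8]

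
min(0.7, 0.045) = 0.045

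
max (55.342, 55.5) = 55.5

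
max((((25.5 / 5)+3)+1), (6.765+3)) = 9.765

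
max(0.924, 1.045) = 1.045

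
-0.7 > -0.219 False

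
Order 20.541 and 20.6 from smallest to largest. 20.541,20.6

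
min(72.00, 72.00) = 72.00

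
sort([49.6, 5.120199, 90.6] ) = [5.120199, 49.6, 90.6]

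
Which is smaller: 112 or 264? 112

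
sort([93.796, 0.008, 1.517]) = [0.008, 1.517, 93.796]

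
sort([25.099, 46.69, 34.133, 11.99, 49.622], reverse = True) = [49.622, 46.69, 34.133, 25.099, 11.99]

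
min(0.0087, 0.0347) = 0.0087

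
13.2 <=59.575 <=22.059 False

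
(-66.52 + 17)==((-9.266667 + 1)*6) False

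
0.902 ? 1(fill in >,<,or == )<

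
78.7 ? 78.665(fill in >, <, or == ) >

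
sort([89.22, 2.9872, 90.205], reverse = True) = [90.205, 89.22, 2.9872]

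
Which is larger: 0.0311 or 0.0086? 0.0311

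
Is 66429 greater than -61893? Yes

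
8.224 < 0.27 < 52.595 False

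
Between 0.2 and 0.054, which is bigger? 0.2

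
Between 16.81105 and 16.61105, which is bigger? 16.81105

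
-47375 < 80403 True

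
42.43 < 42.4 False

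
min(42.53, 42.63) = 42.53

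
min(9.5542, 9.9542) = 9.5542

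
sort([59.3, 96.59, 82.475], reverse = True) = [96.59, 82.475, 59.3]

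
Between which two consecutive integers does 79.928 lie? 79 and 80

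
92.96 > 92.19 True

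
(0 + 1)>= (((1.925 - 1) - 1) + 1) True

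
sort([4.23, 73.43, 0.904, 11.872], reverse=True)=[73.43, 11.872, 4.23, 0.904]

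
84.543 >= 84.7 False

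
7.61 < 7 False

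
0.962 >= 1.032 False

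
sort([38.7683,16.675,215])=[16.675,38.7683,215]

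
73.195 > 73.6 False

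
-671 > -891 True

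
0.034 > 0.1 False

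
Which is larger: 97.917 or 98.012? 98.012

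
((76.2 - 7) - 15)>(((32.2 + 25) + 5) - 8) False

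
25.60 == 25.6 True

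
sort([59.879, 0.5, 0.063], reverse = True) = [59.879, 0.5, 0.063]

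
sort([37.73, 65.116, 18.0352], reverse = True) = [65.116, 37.73, 18.0352]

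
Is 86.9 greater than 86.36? Yes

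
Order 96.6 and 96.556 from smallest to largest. 96.556, 96.6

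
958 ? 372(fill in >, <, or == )>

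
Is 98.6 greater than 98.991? No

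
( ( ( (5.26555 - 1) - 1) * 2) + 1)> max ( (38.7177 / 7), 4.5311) True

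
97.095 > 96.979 True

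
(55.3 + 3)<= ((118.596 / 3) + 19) True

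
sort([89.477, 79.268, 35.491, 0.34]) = [0.34, 35.491, 79.268, 89.477]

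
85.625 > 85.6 True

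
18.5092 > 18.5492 False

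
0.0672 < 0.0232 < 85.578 False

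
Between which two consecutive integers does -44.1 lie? -45 and -44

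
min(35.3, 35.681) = 35.3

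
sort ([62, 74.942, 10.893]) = [10.893, 62, 74.942]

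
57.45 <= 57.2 False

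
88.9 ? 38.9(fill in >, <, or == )>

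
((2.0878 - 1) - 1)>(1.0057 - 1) True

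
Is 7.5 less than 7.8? Yes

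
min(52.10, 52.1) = 52.10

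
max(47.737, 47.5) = 47.737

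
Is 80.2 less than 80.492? Yes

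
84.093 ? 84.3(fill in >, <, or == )<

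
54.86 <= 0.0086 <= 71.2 False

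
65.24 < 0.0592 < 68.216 False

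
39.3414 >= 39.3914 False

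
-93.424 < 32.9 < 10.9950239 False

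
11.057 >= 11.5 False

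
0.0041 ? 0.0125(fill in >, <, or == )<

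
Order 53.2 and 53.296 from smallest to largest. 53.2, 53.296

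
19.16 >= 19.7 False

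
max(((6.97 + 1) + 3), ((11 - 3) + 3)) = 11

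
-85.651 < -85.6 True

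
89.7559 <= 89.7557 False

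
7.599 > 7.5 True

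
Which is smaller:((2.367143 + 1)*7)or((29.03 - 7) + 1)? ((29.03 - 7) + 1)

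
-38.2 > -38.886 True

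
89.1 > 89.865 False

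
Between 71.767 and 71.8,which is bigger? 71.8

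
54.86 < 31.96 False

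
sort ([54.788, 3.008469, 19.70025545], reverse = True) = [54.788, 19.70025545, 3.008469]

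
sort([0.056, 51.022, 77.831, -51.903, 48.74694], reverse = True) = [77.831, 51.022, 48.74694, 0.056, -51.903]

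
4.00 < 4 False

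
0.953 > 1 False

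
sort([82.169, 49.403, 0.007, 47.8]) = [0.007, 47.8, 49.403, 82.169]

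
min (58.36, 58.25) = 58.25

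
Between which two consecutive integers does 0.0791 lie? 0 and 1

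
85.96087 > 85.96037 True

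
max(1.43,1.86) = 1.86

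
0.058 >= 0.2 False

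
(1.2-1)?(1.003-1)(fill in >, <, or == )>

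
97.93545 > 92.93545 True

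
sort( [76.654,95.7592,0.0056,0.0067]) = [0.0056,0.0067,76.654,95.7592]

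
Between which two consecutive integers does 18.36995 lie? 18 and 19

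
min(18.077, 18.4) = 18.077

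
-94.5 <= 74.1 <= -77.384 False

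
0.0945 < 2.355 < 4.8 True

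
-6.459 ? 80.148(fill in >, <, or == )<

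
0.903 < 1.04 True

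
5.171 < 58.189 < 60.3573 True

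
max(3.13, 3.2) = 3.2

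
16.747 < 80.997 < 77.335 False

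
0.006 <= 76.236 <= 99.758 True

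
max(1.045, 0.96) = 1.045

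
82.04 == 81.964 False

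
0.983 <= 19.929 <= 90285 True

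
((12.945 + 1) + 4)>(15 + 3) False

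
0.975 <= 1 True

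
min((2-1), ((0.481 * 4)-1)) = 0.924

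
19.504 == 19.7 False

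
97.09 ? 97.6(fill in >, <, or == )<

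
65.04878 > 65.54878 False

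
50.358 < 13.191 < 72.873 False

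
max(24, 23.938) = 24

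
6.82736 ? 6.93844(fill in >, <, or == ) <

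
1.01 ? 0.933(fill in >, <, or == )>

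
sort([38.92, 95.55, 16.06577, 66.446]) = [16.06577, 38.92, 66.446, 95.55]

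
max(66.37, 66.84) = 66.84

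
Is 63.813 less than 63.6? No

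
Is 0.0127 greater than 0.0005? Yes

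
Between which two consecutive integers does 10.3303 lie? 10 and 11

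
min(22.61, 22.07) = 22.07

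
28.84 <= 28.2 False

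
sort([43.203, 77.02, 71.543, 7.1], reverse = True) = [77.02, 71.543, 43.203, 7.1]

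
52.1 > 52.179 False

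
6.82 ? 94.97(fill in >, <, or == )<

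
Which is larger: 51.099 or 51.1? 51.1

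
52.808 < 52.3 False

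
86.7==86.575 False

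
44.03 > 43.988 True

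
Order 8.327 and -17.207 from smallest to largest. -17.207, 8.327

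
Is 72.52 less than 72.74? Yes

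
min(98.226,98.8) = 98.226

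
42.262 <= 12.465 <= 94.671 False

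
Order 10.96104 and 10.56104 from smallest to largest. 10.56104, 10.96104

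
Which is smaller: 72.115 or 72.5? 72.115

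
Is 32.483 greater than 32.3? Yes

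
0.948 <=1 True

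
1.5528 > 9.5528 False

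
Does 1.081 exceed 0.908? Yes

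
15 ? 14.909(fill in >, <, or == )>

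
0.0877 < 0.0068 False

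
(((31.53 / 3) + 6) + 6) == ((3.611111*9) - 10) False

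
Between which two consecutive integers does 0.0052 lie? 0 and 1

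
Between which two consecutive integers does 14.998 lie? 14 and 15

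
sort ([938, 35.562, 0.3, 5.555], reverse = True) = [938, 35.562, 5.555, 0.3]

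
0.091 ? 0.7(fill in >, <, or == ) <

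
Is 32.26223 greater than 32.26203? Yes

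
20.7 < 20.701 True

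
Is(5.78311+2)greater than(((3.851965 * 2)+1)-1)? Yes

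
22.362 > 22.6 False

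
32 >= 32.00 True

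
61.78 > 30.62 True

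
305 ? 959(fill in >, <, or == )<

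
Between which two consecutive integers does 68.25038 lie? 68 and 69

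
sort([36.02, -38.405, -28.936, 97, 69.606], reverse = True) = [97, 69.606, 36.02, -28.936, -38.405]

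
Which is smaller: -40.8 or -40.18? -40.8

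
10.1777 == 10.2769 False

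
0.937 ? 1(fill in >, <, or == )<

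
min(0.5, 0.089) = 0.089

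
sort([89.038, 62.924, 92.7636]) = [62.924, 89.038, 92.7636]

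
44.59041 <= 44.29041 False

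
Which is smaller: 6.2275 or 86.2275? 6.2275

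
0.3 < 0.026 False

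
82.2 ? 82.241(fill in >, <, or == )<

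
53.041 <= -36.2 False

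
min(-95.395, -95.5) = -95.5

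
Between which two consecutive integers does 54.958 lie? 54 and 55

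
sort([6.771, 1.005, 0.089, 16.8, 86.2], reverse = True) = [86.2, 16.8, 6.771, 1.005, 0.089]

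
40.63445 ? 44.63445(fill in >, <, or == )<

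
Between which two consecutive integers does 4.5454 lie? 4 and 5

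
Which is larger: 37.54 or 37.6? 37.6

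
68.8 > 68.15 True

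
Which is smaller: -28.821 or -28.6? -28.821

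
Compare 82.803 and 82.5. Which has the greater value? 82.803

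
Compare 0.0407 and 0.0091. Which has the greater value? 0.0407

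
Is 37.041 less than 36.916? No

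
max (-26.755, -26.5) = -26.5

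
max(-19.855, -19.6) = -19.6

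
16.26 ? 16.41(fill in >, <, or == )<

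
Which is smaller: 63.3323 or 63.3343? 63.3323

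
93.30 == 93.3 True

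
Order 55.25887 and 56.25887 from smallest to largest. 55.25887,56.25887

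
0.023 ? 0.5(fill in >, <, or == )<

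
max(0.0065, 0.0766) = 0.0766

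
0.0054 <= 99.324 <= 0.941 False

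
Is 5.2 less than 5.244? Yes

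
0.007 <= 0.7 True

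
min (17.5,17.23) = 17.23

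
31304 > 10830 True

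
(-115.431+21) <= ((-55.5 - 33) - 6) False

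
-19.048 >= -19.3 True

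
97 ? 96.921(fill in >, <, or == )>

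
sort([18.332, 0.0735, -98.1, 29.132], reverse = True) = [29.132, 18.332, 0.0735, -98.1]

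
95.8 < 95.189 False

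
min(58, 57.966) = 57.966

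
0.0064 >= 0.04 False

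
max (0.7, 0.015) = 0.7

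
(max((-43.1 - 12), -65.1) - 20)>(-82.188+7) True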